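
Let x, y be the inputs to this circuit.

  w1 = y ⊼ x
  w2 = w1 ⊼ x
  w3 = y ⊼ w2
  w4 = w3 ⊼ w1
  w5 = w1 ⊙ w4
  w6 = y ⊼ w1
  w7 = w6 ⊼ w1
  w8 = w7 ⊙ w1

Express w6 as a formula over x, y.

w1 = y ⊼ x
w6 = y ⊼ w1 = y ⊼ (y ⊼ x)

y ⊼ (y ⊼ x)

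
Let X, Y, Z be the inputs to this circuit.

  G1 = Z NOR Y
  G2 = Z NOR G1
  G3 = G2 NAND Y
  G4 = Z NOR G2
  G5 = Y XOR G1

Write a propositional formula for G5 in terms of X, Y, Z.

Y XOR (Z NOR Y)

G1 = Z NOR Y
G5 = Y XOR G1 = Y XOR (Z NOR Y)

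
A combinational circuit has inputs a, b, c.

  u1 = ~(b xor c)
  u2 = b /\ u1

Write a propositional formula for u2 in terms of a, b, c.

b /\ (~(b xor c))

u1 = ~(b xor c)
u2 = b /\ u1 = b /\ (~(b xor c))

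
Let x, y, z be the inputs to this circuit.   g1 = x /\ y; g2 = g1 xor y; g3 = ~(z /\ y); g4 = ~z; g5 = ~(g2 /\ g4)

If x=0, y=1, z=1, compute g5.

1

g1 = 0 /\ 1 = 0
g2 = 0 xor 1 = 1
g4 = ~1 = 0
g5 = ~(1 /\ 0) = 1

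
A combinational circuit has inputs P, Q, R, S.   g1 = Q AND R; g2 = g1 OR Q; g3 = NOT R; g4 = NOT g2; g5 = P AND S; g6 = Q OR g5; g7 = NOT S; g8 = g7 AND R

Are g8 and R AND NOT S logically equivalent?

g7 = NOT S
g8 = g7 AND R = NOT S AND R
At P=0, Q=0, R=0, S=0: circuit gives 0, formula gives 0.
At P=0, Q=0, R=1, S=0: circuit gives 1, formula gives 1.
Agrees on all 16 inputs.

Yes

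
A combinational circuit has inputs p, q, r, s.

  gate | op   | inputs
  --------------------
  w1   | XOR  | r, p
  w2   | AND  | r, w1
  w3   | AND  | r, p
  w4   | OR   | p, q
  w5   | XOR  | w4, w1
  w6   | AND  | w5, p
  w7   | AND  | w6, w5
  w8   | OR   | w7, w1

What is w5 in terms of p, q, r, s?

w1 = r XOR p
w4 = p OR q
w5 = w4 XOR w1 = (p OR q) XOR (r XOR p)

(p OR q) XOR (r XOR p)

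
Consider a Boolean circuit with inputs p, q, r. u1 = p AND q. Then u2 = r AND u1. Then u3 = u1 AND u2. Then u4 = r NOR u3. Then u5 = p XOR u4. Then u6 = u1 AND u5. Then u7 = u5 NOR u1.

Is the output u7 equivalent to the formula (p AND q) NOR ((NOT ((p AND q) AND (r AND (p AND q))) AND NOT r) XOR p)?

Yes

u1 = p AND q
u2 = r AND u1 = r AND (p AND q)
u3 = u1 AND u2 = (p AND q) AND (r AND (p AND q))
u4 = r NOR u3 = r NOR ((p AND q) AND (r AND (p AND q)))
u5 = p XOR u4 = p XOR (r NOR ((p AND q) AND (r AND (p AND q))))
u7 = u5 NOR u1 = (p XOR (r NOR ((p AND q) AND (r AND (p AND q))))) NOR (p AND q)
At p=0, q=0, r=0: circuit gives 0, formula gives 0.
At p=0, q=0, r=1: circuit gives 1, formula gives 1.
Agrees on all 8 inputs.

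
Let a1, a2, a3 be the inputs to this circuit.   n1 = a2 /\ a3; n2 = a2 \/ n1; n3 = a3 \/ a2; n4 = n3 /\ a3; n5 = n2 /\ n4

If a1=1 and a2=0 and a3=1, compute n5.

0

n1 = 0 /\ 1 = 0
n2 = 0 \/ 0 = 0
n3 = 1 \/ 0 = 1
n4 = 1 /\ 1 = 1
n5 = 0 /\ 1 = 0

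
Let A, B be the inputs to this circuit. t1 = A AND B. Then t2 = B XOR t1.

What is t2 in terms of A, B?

t1 = A AND B
t2 = B XOR t1 = B XOR (A AND B)

B XOR (A AND B)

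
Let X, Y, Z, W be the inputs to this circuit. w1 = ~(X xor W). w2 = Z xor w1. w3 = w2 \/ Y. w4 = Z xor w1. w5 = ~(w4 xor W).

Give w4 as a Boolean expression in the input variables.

Z xor (~(X xor W))

w1 = ~(X xor W)
w4 = Z xor w1 = Z xor (~(X xor W))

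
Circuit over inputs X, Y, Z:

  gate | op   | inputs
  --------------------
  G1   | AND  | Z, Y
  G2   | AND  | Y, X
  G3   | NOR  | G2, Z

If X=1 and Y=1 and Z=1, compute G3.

0

G2 = 1 AND 1 = 1
G3 = 1 NOR 1 = 0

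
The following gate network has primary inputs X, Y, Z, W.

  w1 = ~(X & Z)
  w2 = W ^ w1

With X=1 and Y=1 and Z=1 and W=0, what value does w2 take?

w1 = ~(1 & 1) = 0
w2 = 0 ^ 0 = 0

0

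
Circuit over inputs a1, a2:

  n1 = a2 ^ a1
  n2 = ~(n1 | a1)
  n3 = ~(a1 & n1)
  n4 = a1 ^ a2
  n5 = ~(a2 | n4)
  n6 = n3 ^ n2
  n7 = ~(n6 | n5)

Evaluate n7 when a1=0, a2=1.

n1 = 1 ^ 0 = 1
n2 = ~(1 | 0) = 0
n3 = ~(0 & 1) = 1
n4 = 0 ^ 1 = 1
n5 = ~(1 | 1) = 0
n6 = 1 ^ 0 = 1
n7 = ~(1 | 0) = 0

0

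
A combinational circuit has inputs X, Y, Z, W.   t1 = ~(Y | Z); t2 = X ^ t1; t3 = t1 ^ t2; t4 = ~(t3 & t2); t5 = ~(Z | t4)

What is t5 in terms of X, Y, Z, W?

~(Z | (~(((~(Y | Z)) ^ (X ^ (~(Y | Z)))) & (X ^ (~(Y | Z))))))

t1 = ~(Y | Z)
t2 = X ^ t1 = X ^ (~(Y | Z))
t3 = t1 ^ t2 = (~(Y | Z)) ^ (X ^ (~(Y | Z)))
t4 = ~(t3 & t2) = ~(((~(Y | Z)) ^ (X ^ (~(Y | Z)))) & (X ^ (~(Y | Z))))
t5 = ~(Z | t4) = ~(Z | (~(((~(Y | Z)) ^ (X ^ (~(Y | Z)))) & (X ^ (~(Y | Z))))))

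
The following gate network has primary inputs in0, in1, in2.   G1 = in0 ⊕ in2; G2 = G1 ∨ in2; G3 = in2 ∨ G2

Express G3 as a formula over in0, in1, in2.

in2 ∨ ((in0 ⊕ in2) ∨ in2)

G1 = in0 ⊕ in2
G2 = G1 ∨ in2 = (in0 ⊕ in2) ∨ in2
G3 = in2 ∨ G2 = in2 ∨ ((in0 ⊕ in2) ∨ in2)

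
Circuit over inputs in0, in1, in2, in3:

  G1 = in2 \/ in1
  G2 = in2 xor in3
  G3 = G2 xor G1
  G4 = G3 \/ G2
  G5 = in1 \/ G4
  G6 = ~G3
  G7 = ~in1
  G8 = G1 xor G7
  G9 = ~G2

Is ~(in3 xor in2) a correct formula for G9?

G2 = in2 xor in3
G9 = ~G2 = ~(in2 xor in3)
At in0=0, in1=0, in2=0, in3=1: circuit gives 0, formula gives 0.
At in0=0, in1=0, in2=0, in3=0: circuit gives 1, formula gives 1.
Agrees on all 16 inputs.

Yes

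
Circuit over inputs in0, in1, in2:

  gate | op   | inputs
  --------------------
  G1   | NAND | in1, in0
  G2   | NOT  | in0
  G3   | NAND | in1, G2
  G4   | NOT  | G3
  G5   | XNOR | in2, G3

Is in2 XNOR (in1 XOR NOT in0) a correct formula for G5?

G2 = NOT in0
G3 = in1 NAND G2 = in1 NAND NOT in0
G5 = in2 XNOR G3 = in2 XNOR (in1 NAND NOT in0)
At in0=1, in1=0, in2=0: circuit gives 0, formula gives 1.

No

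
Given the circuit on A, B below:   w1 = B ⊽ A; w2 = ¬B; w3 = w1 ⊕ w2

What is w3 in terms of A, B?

w1 = B ⊽ A
w2 = ¬B
w3 = w1 ⊕ w2 = (B ⊽ A) ⊕ ¬B

(B ⊽ A) ⊕ ¬B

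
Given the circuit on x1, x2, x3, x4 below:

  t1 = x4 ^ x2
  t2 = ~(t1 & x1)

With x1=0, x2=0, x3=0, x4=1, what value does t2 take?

t1 = 1 ^ 0 = 1
t2 = ~(1 & 0) = 1

1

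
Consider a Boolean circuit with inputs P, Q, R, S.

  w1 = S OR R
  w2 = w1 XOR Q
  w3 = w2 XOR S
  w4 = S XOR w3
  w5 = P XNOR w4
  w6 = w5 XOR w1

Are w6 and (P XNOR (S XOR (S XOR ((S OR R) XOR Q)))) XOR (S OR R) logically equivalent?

w1 = S OR R
w2 = w1 XOR Q = (S OR R) XOR Q
w3 = w2 XOR S = ((S OR R) XOR Q) XOR S
w4 = S XOR w3 = S XOR (((S OR R) XOR Q) XOR S)
w5 = P XNOR w4 = P XNOR (S XOR (((S OR R) XOR Q) XOR S))
w6 = w5 XOR w1 = (P XNOR (S XOR (((S OR R) XOR Q) XOR S))) XOR (S OR R)
At P=0, Q=1, R=0, S=0: circuit gives 0, formula gives 0.
At P=0, Q=0, R=0, S=0: circuit gives 1, formula gives 1.
Agrees on all 16 inputs.

Yes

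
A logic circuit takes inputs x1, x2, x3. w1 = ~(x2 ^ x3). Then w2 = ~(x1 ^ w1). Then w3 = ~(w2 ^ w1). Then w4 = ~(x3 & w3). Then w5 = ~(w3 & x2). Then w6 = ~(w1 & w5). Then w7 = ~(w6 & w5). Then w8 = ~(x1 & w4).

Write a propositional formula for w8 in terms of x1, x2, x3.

w1 = ~(x2 ^ x3)
w2 = ~(x1 ^ w1) = ~(x1 ^ (~(x2 ^ x3)))
w3 = ~(w2 ^ w1) = ~((~(x1 ^ (~(x2 ^ x3)))) ^ (~(x2 ^ x3)))
w4 = ~(x3 & w3) = ~(x3 & (~((~(x1 ^ (~(x2 ^ x3)))) ^ (~(x2 ^ x3)))))
w8 = ~(x1 & w4) = ~(x1 & (~(x3 & (~((~(x1 ^ (~(x2 ^ x3)))) ^ (~(x2 ^ x3)))))))

~(x1 & (~(x3 & (~((~(x1 ^ (~(x2 ^ x3)))) ^ (~(x2 ^ x3)))))))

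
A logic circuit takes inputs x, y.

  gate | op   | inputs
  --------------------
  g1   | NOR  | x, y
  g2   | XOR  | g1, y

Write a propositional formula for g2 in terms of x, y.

(x NOR y) XOR y

g1 = x NOR y
g2 = g1 XOR y = (x NOR y) XOR y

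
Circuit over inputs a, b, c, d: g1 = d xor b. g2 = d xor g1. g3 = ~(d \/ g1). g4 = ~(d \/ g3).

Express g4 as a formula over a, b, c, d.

g1 = d xor b
g3 = ~(d \/ g1) = ~(d \/ (d xor b))
g4 = ~(d \/ g3) = ~(d \/ (~(d \/ (d xor b))))

~(d \/ (~(d \/ (d xor b))))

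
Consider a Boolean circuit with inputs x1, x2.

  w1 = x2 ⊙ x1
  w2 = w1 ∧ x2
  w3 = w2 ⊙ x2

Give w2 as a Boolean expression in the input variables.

(x2 ⊙ x1) ∧ x2

w1 = x2 ⊙ x1
w2 = w1 ∧ x2 = (x2 ⊙ x1) ∧ x2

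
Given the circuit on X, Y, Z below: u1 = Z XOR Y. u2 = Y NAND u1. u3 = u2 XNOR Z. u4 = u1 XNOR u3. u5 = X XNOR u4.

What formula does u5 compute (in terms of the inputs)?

X XNOR ((Z XOR Y) XNOR ((Y NAND (Z XOR Y)) XNOR Z))

u1 = Z XOR Y
u2 = Y NAND u1 = Y NAND (Z XOR Y)
u3 = u2 XNOR Z = (Y NAND (Z XOR Y)) XNOR Z
u4 = u1 XNOR u3 = (Z XOR Y) XNOR ((Y NAND (Z XOR Y)) XNOR Z)
u5 = X XNOR u4 = X XNOR ((Z XOR Y) XNOR ((Y NAND (Z XOR Y)) XNOR Z))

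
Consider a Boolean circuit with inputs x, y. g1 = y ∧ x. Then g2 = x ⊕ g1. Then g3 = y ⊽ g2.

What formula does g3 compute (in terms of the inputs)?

y ⊽ (x ⊕ (y ∧ x))

g1 = y ∧ x
g2 = x ⊕ g1 = x ⊕ (y ∧ x)
g3 = y ⊽ g2 = y ⊽ (x ⊕ (y ∧ x))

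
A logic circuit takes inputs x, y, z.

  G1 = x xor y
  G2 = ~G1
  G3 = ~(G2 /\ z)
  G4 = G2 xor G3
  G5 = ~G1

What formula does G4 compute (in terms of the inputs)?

G1 = x xor y
G2 = ~G1 = ~(x xor y)
G3 = ~(G2 /\ z) = ~(~(x xor y) /\ z)
G4 = G2 xor G3 = ~(x xor y) xor (~(~(x xor y) /\ z))

~(x xor y) xor (~(~(x xor y) /\ z))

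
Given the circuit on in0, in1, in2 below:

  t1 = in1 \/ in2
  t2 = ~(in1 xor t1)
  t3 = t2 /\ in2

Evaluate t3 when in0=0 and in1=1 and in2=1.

t1 = 1 \/ 1 = 1
t2 = ~(1 xor 1) = 1
t3 = 1 /\ 1 = 1

1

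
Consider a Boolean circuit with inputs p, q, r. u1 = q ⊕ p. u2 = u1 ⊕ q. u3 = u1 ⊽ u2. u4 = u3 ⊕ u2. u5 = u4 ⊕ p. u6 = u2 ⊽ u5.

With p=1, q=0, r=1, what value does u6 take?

0

u1 = 0 ⊕ 1 = 1
u2 = 1 ⊕ 0 = 1
u3 = 1 ⊽ 1 = 0
u4 = 0 ⊕ 1 = 1
u5 = 1 ⊕ 1 = 0
u6 = 1 ⊽ 0 = 0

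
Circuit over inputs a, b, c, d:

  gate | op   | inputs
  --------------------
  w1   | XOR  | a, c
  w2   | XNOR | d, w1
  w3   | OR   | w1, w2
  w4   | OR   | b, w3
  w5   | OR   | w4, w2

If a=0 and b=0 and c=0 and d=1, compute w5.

0

w1 = 0 XOR 0 = 0
w2 = 1 XNOR 0 = 0
w3 = 0 OR 0 = 0
w4 = 0 OR 0 = 0
w5 = 0 OR 0 = 0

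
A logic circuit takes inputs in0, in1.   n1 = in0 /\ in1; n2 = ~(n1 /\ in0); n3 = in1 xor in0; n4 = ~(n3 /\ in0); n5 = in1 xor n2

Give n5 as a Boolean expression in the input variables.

in1 xor (~((in0 /\ in1) /\ in0))

n1 = in0 /\ in1
n2 = ~(n1 /\ in0) = ~((in0 /\ in1) /\ in0)
n5 = in1 xor n2 = in1 xor (~((in0 /\ in1) /\ in0))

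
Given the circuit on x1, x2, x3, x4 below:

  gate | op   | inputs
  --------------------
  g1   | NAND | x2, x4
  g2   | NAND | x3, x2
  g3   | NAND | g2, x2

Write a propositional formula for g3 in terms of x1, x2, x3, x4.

g2 = x3 NAND x2
g3 = g2 NAND x2 = (x3 NAND x2) NAND x2

(x3 NAND x2) NAND x2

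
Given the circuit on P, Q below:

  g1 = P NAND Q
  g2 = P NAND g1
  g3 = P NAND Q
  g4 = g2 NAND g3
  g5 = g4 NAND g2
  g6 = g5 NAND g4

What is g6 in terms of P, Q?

(((P NAND (P NAND Q)) NAND (P NAND Q)) NAND (P NAND (P NAND Q))) NAND ((P NAND (P NAND Q)) NAND (P NAND Q))

g1 = P NAND Q
g2 = P NAND g1 = P NAND (P NAND Q)
g3 = P NAND Q
g4 = g2 NAND g3 = (P NAND (P NAND Q)) NAND (P NAND Q)
g5 = g4 NAND g2 = ((P NAND (P NAND Q)) NAND (P NAND Q)) NAND (P NAND (P NAND Q))
g6 = g5 NAND g4 = (((P NAND (P NAND Q)) NAND (P NAND Q)) NAND (P NAND (P NAND Q))) NAND ((P NAND (P NAND Q)) NAND (P NAND Q))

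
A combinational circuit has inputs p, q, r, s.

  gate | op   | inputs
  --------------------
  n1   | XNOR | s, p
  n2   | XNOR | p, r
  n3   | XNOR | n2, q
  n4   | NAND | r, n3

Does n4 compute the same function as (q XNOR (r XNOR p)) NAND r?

n2 = p XNOR r
n3 = n2 XNOR q = (p XNOR r) XNOR q
n4 = r NAND n3 = r NAND ((p XNOR r) XNOR q)
At p=0, q=0, r=1, s=0: circuit gives 0, formula gives 0.
At p=0, q=0, r=0, s=0: circuit gives 1, formula gives 1.
Agrees on all 16 inputs.

Yes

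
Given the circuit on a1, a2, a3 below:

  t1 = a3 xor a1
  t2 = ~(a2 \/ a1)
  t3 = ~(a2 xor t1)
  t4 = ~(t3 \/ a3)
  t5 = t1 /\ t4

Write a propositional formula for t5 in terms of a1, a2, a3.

t1 = a3 xor a1
t3 = ~(a2 xor t1) = ~(a2 xor (a3 xor a1))
t4 = ~(t3 \/ a3) = ~((~(a2 xor (a3 xor a1))) \/ a3)
t5 = t1 /\ t4 = (a3 xor a1) /\ (~((~(a2 xor (a3 xor a1))) \/ a3))

(a3 xor a1) /\ (~((~(a2 xor (a3 xor a1))) \/ a3))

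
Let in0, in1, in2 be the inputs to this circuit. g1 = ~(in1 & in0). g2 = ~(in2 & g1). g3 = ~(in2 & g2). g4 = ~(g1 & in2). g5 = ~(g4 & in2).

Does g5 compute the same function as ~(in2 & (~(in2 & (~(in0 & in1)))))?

g1 = ~(in1 & in0)
g4 = ~(g1 & in2) = ~((~(in1 & in0)) & in2)
g5 = ~(g4 & in2) = ~((~((~(in1 & in0)) & in2)) & in2)
At in0=1, in1=1, in2=1: circuit gives 0, formula gives 0.
At in0=0, in1=0, in2=0: circuit gives 1, formula gives 1.
Agrees on all 8 inputs.

Yes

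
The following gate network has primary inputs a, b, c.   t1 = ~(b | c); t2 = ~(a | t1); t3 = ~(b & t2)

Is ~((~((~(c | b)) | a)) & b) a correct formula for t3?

Yes

t1 = ~(b | c)
t2 = ~(a | t1) = ~(a | (~(b | c)))
t3 = ~(b & t2) = ~(b & (~(a | (~(b | c)))))
At a=0, b=1, c=0: circuit gives 0, formula gives 0.
At a=0, b=0, c=0: circuit gives 1, formula gives 1.
Agrees on all 8 inputs.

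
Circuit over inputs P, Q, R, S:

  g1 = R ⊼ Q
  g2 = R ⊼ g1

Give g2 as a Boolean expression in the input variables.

R ⊼ (R ⊼ Q)

g1 = R ⊼ Q
g2 = R ⊼ g1 = R ⊼ (R ⊼ Q)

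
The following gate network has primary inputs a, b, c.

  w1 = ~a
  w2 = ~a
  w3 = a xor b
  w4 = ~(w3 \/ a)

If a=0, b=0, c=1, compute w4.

w3 = 0 xor 0 = 0
w4 = ~(0 \/ 0) = 1

1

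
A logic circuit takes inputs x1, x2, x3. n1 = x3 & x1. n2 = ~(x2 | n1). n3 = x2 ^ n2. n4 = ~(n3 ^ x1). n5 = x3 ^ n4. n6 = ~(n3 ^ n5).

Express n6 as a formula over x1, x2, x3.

n1 = x3 & x1
n2 = ~(x2 | n1) = ~(x2 | (x3 & x1))
n3 = x2 ^ n2 = x2 ^ (~(x2 | (x3 & x1)))
n4 = ~(n3 ^ x1) = ~((x2 ^ (~(x2 | (x3 & x1)))) ^ x1)
n5 = x3 ^ n4 = x3 ^ (~((x2 ^ (~(x2 | (x3 & x1)))) ^ x1))
n6 = ~(n3 ^ n5) = ~((x2 ^ (~(x2 | (x3 & x1)))) ^ (x3 ^ (~((x2 ^ (~(x2 | (x3 & x1)))) ^ x1))))

~((x2 ^ (~(x2 | (x3 & x1)))) ^ (x3 ^ (~((x2 ^ (~(x2 | (x3 & x1)))) ^ x1))))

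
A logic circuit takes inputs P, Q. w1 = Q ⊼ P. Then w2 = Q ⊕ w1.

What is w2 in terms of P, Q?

Q ⊕ (Q ⊼ P)

w1 = Q ⊼ P
w2 = Q ⊕ w1 = Q ⊕ (Q ⊼ P)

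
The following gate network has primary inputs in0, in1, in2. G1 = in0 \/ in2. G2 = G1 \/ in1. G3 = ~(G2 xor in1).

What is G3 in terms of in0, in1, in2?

G1 = in0 \/ in2
G2 = G1 \/ in1 = (in0 \/ in2) \/ in1
G3 = ~(G2 xor in1) = ~(((in0 \/ in2) \/ in1) xor in1)

~(((in0 \/ in2) \/ in1) xor in1)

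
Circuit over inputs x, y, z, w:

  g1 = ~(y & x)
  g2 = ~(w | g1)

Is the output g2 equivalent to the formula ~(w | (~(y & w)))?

g1 = ~(y & x)
g2 = ~(w | g1) = ~(w | (~(y & x)))
At x=1, y=1, z=0, w=0: circuit gives 1, formula gives 0.

No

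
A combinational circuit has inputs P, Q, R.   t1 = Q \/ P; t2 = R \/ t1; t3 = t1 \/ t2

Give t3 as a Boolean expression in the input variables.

(Q \/ P) \/ (R \/ (Q \/ P))

t1 = Q \/ P
t2 = R \/ t1 = R \/ (Q \/ P)
t3 = t1 \/ t2 = (Q \/ P) \/ (R \/ (Q \/ P))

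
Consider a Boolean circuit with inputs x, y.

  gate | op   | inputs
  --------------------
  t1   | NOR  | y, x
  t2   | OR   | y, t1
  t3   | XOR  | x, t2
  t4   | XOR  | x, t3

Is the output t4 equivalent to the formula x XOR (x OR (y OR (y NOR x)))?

t1 = y NOR x
t2 = y OR t1 = y OR (y NOR x)
t3 = x XOR t2 = x XOR (y OR (y NOR x))
t4 = x XOR t3 = x XOR (x XOR (y OR (y NOR x)))
At x=1, y=1: circuit gives 1, formula gives 0.

No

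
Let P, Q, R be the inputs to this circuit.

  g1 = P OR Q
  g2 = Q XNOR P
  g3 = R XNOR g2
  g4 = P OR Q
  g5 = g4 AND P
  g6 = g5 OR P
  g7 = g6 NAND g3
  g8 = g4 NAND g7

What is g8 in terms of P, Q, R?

(P OR Q) NAND ((((P OR Q) AND P) OR P) NAND (R XNOR (Q XNOR P)))

g2 = Q XNOR P
g3 = R XNOR g2 = R XNOR (Q XNOR P)
g4 = P OR Q
g5 = g4 AND P = (P OR Q) AND P
g6 = g5 OR P = ((P OR Q) AND P) OR P
g7 = g6 NAND g3 = (((P OR Q) AND P) OR P) NAND (R XNOR (Q XNOR P))
g8 = g4 NAND g7 = (P OR Q) NAND ((((P OR Q) AND P) OR P) NAND (R XNOR (Q XNOR P)))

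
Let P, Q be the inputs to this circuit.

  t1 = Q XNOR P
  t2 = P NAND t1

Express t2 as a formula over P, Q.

P NAND (Q XNOR P)

t1 = Q XNOR P
t2 = P NAND t1 = P NAND (Q XNOR P)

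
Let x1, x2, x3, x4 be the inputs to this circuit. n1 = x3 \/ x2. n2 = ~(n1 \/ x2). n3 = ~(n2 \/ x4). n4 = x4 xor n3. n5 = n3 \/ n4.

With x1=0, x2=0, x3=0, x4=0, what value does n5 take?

n1 = 0 \/ 0 = 0
n2 = ~(0 \/ 0) = 1
n3 = ~(1 \/ 0) = 0
n4 = 0 xor 0 = 0
n5 = 0 \/ 0 = 0

0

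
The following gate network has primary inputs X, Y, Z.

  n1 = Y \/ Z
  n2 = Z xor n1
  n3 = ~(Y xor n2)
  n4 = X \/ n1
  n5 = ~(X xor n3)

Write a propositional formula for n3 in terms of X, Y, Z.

n1 = Y \/ Z
n2 = Z xor n1 = Z xor (Y \/ Z)
n3 = ~(Y xor n2) = ~(Y xor (Z xor (Y \/ Z)))

~(Y xor (Z xor (Y \/ Z)))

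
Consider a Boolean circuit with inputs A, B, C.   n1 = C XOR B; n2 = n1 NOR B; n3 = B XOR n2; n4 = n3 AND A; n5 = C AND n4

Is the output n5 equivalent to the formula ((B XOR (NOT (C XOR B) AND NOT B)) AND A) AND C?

Yes

n1 = C XOR B
n2 = n1 NOR B = (C XOR B) NOR B
n3 = B XOR n2 = B XOR ((C XOR B) NOR B)
n4 = n3 AND A = (B XOR ((C XOR B) NOR B)) AND A
n5 = C AND n4 = C AND ((B XOR ((C XOR B) NOR B)) AND A)
At A=0, B=0, C=0: circuit gives 0, formula gives 0.
At A=1, B=1, C=1: circuit gives 1, formula gives 1.
Agrees on all 8 inputs.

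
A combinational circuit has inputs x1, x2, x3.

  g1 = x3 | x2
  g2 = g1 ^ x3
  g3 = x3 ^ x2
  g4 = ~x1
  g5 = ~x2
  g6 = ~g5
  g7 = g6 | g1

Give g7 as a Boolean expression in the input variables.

~~x2 | (x3 | x2)

g1 = x3 | x2
g5 = ~x2
g6 = ~g5 = ~~x2
g7 = g6 | g1 = ~~x2 | (x3 | x2)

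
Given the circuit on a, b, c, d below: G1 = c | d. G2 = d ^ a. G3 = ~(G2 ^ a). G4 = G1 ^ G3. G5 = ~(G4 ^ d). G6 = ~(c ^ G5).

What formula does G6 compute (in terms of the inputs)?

~(c ^ (~(((c | d) ^ (~((d ^ a) ^ a))) ^ d)))

G1 = c | d
G2 = d ^ a
G3 = ~(G2 ^ a) = ~((d ^ a) ^ a)
G4 = G1 ^ G3 = (c | d) ^ (~((d ^ a) ^ a))
G5 = ~(G4 ^ d) = ~(((c | d) ^ (~((d ^ a) ^ a))) ^ d)
G6 = ~(c ^ G5) = ~(c ^ (~(((c | d) ^ (~((d ^ a) ^ a))) ^ d)))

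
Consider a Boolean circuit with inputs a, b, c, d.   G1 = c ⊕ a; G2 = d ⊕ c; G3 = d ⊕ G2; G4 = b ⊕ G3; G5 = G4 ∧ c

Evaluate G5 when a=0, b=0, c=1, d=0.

G2 = 0 ⊕ 1 = 1
G3 = 0 ⊕ 1 = 1
G4 = 0 ⊕ 1 = 1
G5 = 1 ∧ 1 = 1

1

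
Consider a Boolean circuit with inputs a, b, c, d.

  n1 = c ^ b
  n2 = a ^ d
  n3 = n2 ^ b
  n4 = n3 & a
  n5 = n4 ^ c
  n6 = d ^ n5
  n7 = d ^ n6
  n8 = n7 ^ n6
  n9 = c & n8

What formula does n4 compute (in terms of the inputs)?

n2 = a ^ d
n3 = n2 ^ b = (a ^ d) ^ b
n4 = n3 & a = ((a ^ d) ^ b) & a

((a ^ d) ^ b) & a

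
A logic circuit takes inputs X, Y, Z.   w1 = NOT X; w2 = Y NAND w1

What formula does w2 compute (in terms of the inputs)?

w1 = NOT X
w2 = Y NAND w1 = Y NAND NOT X

Y NAND NOT X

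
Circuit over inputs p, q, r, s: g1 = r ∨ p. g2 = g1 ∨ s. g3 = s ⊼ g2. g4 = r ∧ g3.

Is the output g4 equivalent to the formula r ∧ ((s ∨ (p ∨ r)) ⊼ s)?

Yes

g1 = r ∨ p
g2 = g1 ∨ s = (r ∨ p) ∨ s
g3 = s ⊼ g2 = s ⊼ ((r ∨ p) ∨ s)
g4 = r ∧ g3 = r ∧ (s ⊼ ((r ∨ p) ∨ s))
At p=0, q=0, r=0, s=0: circuit gives 0, formula gives 0.
At p=0, q=0, r=1, s=0: circuit gives 1, formula gives 1.
Agrees on all 16 inputs.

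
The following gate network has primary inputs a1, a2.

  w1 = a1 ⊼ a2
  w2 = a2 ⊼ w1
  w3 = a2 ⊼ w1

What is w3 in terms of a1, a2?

w1 = a1 ⊼ a2
w3 = a2 ⊼ w1 = a2 ⊼ (a1 ⊼ a2)

a2 ⊼ (a1 ⊼ a2)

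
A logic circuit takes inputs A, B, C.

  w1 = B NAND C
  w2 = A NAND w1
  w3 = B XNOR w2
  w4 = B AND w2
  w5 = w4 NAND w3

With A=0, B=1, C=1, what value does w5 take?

w1 = 1 NAND 1 = 0
w2 = 0 NAND 0 = 1
w3 = 1 XNOR 1 = 1
w4 = 1 AND 1 = 1
w5 = 1 NAND 1 = 0

0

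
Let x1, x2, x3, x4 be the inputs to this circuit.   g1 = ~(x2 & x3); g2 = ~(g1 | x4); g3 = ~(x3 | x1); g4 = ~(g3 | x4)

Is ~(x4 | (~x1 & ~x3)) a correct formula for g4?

g3 = ~(x3 | x1)
g4 = ~(g3 | x4) = ~((~(x3 | x1)) | x4)
At x1=0, x2=0, x3=0, x4=0: circuit gives 0, formula gives 0.
At x1=0, x2=0, x3=1, x4=0: circuit gives 1, formula gives 1.
Agrees on all 16 inputs.

Yes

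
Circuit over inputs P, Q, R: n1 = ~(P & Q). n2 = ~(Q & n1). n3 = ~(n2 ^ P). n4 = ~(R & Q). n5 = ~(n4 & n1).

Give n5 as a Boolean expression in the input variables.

n1 = ~(P & Q)
n4 = ~(R & Q)
n5 = ~(n4 & n1) = ~((~(R & Q)) & (~(P & Q)))

~((~(R & Q)) & (~(P & Q)))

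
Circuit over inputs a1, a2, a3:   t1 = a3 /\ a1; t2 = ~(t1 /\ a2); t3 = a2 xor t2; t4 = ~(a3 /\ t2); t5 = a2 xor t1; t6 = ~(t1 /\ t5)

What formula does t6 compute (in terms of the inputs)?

~((a3 /\ a1) /\ (a2 xor (a3 /\ a1)))

t1 = a3 /\ a1
t5 = a2 xor t1 = a2 xor (a3 /\ a1)
t6 = ~(t1 /\ t5) = ~((a3 /\ a1) /\ (a2 xor (a3 /\ a1)))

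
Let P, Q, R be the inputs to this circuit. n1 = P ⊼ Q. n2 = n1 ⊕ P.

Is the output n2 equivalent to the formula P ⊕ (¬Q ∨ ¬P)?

n1 = P ⊼ Q
n2 = n1 ⊕ P = (P ⊼ Q) ⊕ P
At P=1, Q=0, R=0: circuit gives 0, formula gives 0.
At P=0, Q=0, R=0: circuit gives 1, formula gives 1.
Agrees on all 8 inputs.

Yes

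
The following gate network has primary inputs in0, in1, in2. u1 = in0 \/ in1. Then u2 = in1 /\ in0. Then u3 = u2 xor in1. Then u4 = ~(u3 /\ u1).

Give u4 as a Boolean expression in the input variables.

~(((in1 /\ in0) xor in1) /\ (in0 \/ in1))

u1 = in0 \/ in1
u2 = in1 /\ in0
u3 = u2 xor in1 = (in1 /\ in0) xor in1
u4 = ~(u3 /\ u1) = ~(((in1 /\ in0) xor in1) /\ (in0 \/ in1))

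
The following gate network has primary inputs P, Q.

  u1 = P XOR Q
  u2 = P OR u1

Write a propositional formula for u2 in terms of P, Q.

P OR (P XOR Q)

u1 = P XOR Q
u2 = P OR u1 = P OR (P XOR Q)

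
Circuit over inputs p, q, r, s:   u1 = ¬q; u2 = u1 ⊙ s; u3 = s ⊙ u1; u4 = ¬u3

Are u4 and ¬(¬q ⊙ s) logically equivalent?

u1 = ¬q
u3 = s ⊙ u1 = s ⊙ ¬q
u4 = ¬u3 = ¬(s ⊙ ¬q)
At p=0, q=0, r=0, s=1: circuit gives 0, formula gives 0.
At p=0, q=0, r=0, s=0: circuit gives 1, formula gives 1.
Agrees on all 16 inputs.

Yes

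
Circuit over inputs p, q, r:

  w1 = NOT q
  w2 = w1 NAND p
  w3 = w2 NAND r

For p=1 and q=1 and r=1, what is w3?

0

w1 = NOT 1 = 0
w2 = 0 NAND 1 = 1
w3 = 1 NAND 1 = 0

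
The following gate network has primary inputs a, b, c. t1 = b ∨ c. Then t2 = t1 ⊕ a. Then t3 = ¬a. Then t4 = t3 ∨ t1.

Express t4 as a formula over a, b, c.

t1 = b ∨ c
t3 = ¬a
t4 = t3 ∨ t1 = ¬a ∨ (b ∨ c)

¬a ∨ (b ∨ c)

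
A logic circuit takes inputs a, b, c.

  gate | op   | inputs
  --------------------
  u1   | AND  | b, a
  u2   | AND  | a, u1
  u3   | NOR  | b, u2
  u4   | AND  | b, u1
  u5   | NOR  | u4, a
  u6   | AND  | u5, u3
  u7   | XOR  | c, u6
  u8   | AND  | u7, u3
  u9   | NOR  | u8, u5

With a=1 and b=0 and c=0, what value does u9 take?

1

u1 = 0 AND 1 = 0
u2 = 1 AND 0 = 0
u3 = 0 NOR 0 = 1
u4 = 0 AND 0 = 0
u5 = 0 NOR 1 = 0
u6 = 0 AND 1 = 0
u7 = 0 XOR 0 = 0
u8 = 0 AND 1 = 0
u9 = 0 NOR 0 = 1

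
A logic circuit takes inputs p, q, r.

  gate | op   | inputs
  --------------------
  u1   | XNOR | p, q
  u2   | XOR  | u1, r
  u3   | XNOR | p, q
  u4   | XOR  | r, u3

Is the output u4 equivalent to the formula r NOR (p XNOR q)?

No

u3 = p XNOR q
u4 = r XOR u3 = r XOR (p XNOR q)
At p=0, q=0, r=0: circuit gives 1, formula gives 0.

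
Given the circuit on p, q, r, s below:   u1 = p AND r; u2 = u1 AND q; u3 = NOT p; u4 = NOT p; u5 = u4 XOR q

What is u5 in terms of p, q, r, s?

u4 = NOT p
u5 = u4 XOR q = NOT p XOR q

NOT p XOR q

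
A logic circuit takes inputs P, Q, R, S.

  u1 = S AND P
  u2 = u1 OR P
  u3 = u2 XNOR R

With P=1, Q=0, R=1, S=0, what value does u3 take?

u1 = 0 AND 1 = 0
u2 = 0 OR 1 = 1
u3 = 1 XNOR 1 = 1

1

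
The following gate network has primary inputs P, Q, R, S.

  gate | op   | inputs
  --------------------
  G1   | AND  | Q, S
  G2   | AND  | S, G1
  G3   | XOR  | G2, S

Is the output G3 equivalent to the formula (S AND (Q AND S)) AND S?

No

G1 = Q AND S
G2 = S AND G1 = S AND (Q AND S)
G3 = G2 XOR S = (S AND (Q AND S)) XOR S
At P=0, Q=0, R=0, S=1: circuit gives 1, formula gives 0.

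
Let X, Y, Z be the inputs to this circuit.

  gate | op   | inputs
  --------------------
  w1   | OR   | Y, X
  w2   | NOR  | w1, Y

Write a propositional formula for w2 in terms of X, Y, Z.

w1 = Y OR X
w2 = w1 NOR Y = (Y OR X) NOR Y

(Y OR X) NOR Y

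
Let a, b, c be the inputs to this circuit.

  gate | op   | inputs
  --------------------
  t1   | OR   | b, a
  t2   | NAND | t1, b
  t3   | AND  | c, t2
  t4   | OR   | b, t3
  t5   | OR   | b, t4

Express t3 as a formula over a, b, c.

c AND ((b OR a) NAND b)

t1 = b OR a
t2 = t1 NAND b = (b OR a) NAND b
t3 = c AND t2 = c AND ((b OR a) NAND b)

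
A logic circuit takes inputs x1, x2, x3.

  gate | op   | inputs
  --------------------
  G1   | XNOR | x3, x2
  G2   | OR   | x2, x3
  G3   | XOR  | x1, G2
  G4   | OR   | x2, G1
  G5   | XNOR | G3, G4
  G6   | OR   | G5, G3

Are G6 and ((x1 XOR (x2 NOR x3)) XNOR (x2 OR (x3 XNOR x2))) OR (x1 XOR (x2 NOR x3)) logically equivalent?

No

G1 = x3 XNOR x2
G2 = x2 OR x3
G3 = x1 XOR G2 = x1 XOR (x2 OR x3)
G4 = x2 OR G1 = x2 OR (x3 XNOR x2)
G5 = G3 XNOR G4 = (x1 XOR (x2 OR x3)) XNOR (x2 OR (x3 XNOR x2))
G6 = G5 OR G3 = ((x1 XOR (x2 OR x3)) XNOR (x2 OR (x3 XNOR x2))) OR (x1 XOR (x2 OR x3))
At x1=0, x2=0, x3=0: circuit gives 0, formula gives 1.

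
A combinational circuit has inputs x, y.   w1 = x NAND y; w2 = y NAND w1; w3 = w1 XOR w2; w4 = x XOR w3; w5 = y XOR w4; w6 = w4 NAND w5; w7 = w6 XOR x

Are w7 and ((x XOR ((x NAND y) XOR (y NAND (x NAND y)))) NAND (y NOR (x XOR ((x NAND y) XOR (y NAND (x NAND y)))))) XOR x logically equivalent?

w1 = x NAND y
w2 = y NAND w1 = y NAND (x NAND y)
w3 = w1 XOR w2 = (x NAND y) XOR (y NAND (x NAND y))
w4 = x XOR w3 = x XOR ((x NAND y) XOR (y NAND (x NAND y)))
w5 = y XOR w4 = y XOR (x XOR ((x NAND y) XOR (y NAND (x NAND y))))
w6 = w4 NAND w5 = (x XOR ((x NAND y) XOR (y NAND (x NAND y)))) NAND (y XOR (x XOR ((x NAND y) XOR (y NAND (x NAND y)))))
w7 = w6 XOR x = ((x XOR ((x NAND y) XOR (y NAND (x NAND y)))) NAND (y XOR (x XOR ((x NAND y) XOR (y NAND (x NAND y)))))) XOR x
At x=1, y=0: circuit gives 1, formula gives 0.

No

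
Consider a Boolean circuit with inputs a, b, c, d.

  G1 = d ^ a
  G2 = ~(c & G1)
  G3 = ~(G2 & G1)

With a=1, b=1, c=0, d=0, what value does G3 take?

G1 = 0 ^ 1 = 1
G2 = ~(0 & 1) = 1
G3 = ~(1 & 1) = 0

0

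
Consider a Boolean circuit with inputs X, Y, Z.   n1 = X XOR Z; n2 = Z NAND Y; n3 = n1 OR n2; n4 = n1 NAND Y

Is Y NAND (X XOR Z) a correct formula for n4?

Yes

n1 = X XOR Z
n4 = n1 NAND Y = (X XOR Z) NAND Y
At X=0, Y=1, Z=1: circuit gives 0, formula gives 0.
At X=0, Y=0, Z=0: circuit gives 1, formula gives 1.
Agrees on all 8 inputs.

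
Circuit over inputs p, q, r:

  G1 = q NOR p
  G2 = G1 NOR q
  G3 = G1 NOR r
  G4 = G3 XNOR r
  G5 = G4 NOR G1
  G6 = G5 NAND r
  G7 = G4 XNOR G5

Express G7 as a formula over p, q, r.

(((q NOR p) NOR r) XNOR r) XNOR ((((q NOR p) NOR r) XNOR r) NOR (q NOR p))

G1 = q NOR p
G3 = G1 NOR r = (q NOR p) NOR r
G4 = G3 XNOR r = ((q NOR p) NOR r) XNOR r
G5 = G4 NOR G1 = (((q NOR p) NOR r) XNOR r) NOR (q NOR p)
G7 = G4 XNOR G5 = (((q NOR p) NOR r) XNOR r) XNOR ((((q NOR p) NOR r) XNOR r) NOR (q NOR p))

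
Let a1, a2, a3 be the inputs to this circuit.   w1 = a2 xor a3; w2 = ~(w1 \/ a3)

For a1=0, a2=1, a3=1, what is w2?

w1 = 1 xor 1 = 0
w2 = ~(0 \/ 1) = 0

0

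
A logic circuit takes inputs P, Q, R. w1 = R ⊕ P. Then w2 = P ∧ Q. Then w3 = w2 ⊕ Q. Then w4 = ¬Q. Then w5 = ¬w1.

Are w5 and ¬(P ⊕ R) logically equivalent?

Yes

w1 = R ⊕ P
w5 = ¬w1 = ¬(R ⊕ P)
At P=0, Q=0, R=1: circuit gives 0, formula gives 0.
At P=0, Q=0, R=0: circuit gives 1, formula gives 1.
Agrees on all 8 inputs.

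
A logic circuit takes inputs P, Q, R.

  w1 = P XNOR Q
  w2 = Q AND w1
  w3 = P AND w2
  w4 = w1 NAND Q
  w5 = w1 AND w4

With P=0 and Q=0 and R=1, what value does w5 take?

w1 = 0 XNOR 0 = 1
w4 = 1 NAND 0 = 1
w5 = 1 AND 1 = 1

1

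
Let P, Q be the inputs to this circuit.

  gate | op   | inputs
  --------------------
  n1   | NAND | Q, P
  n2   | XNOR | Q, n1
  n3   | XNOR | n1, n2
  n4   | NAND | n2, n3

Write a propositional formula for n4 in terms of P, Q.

n1 = Q NAND P
n2 = Q XNOR n1 = Q XNOR (Q NAND P)
n3 = n1 XNOR n2 = (Q NAND P) XNOR (Q XNOR (Q NAND P))
n4 = n2 NAND n3 = (Q XNOR (Q NAND P)) NAND ((Q NAND P) XNOR (Q XNOR (Q NAND P)))

(Q XNOR (Q NAND P)) NAND ((Q NAND P) XNOR (Q XNOR (Q NAND P)))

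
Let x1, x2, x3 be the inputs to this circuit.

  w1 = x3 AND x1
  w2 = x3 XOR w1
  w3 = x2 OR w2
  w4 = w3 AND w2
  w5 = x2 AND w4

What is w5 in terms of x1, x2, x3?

x2 AND ((x2 OR (x3 XOR (x3 AND x1))) AND (x3 XOR (x3 AND x1)))

w1 = x3 AND x1
w2 = x3 XOR w1 = x3 XOR (x3 AND x1)
w3 = x2 OR w2 = x2 OR (x3 XOR (x3 AND x1))
w4 = w3 AND w2 = (x2 OR (x3 XOR (x3 AND x1))) AND (x3 XOR (x3 AND x1))
w5 = x2 AND w4 = x2 AND ((x2 OR (x3 XOR (x3 AND x1))) AND (x3 XOR (x3 AND x1)))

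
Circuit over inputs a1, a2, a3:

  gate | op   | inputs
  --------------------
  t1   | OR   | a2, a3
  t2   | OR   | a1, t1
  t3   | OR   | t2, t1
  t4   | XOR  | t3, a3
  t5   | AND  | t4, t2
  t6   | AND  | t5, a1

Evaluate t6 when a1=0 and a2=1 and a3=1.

t1 = 1 OR 1 = 1
t2 = 0 OR 1 = 1
t3 = 1 OR 1 = 1
t4 = 1 XOR 1 = 0
t5 = 0 AND 1 = 0
t6 = 0 AND 0 = 0

0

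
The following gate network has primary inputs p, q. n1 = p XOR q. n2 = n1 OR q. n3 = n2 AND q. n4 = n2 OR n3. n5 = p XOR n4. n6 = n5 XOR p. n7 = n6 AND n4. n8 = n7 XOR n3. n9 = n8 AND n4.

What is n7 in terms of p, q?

((p XOR (((p XOR q) OR q) OR (((p XOR q) OR q) AND q))) XOR p) AND (((p XOR q) OR q) OR (((p XOR q) OR q) AND q))

n1 = p XOR q
n2 = n1 OR q = (p XOR q) OR q
n3 = n2 AND q = ((p XOR q) OR q) AND q
n4 = n2 OR n3 = ((p XOR q) OR q) OR (((p XOR q) OR q) AND q)
n5 = p XOR n4 = p XOR (((p XOR q) OR q) OR (((p XOR q) OR q) AND q))
n6 = n5 XOR p = (p XOR (((p XOR q) OR q) OR (((p XOR q) OR q) AND q))) XOR p
n7 = n6 AND n4 = ((p XOR (((p XOR q) OR q) OR (((p XOR q) OR q) AND q))) XOR p) AND (((p XOR q) OR q) OR (((p XOR q) OR q) AND q))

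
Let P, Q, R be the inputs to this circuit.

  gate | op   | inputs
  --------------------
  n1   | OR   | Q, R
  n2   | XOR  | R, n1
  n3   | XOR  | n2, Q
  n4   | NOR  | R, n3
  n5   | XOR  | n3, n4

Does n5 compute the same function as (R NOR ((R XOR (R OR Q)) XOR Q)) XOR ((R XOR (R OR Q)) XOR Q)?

n1 = Q OR R
n2 = R XOR n1 = R XOR (Q OR R)
n3 = n2 XOR Q = (R XOR (Q OR R)) XOR Q
n4 = R NOR n3 = R NOR ((R XOR (Q OR R)) XOR Q)
n5 = n3 XOR n4 = ((R XOR (Q OR R)) XOR Q) XOR (R NOR ((R XOR (Q OR R)) XOR Q))
At P=0, Q=0, R=1: circuit gives 0, formula gives 0.
At P=0, Q=0, R=0: circuit gives 1, formula gives 1.
Agrees on all 8 inputs.

Yes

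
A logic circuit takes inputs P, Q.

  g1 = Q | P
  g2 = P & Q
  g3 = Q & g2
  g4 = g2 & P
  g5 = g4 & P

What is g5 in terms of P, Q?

g2 = P & Q
g4 = g2 & P = (P & Q) & P
g5 = g4 & P = ((P & Q) & P) & P

((P & Q) & P) & P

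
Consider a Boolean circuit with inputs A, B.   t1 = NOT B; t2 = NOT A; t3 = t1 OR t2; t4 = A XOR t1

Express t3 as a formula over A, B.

NOT B OR NOT A

t1 = NOT B
t2 = NOT A
t3 = t1 OR t2 = NOT B OR NOT A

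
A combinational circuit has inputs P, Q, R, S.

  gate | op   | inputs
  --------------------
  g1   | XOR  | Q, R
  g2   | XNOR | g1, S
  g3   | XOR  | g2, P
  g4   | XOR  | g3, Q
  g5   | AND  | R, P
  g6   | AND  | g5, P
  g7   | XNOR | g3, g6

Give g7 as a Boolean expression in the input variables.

(((Q XOR R) XNOR S) XOR P) XNOR ((R AND P) AND P)

g1 = Q XOR R
g2 = g1 XNOR S = (Q XOR R) XNOR S
g3 = g2 XOR P = ((Q XOR R) XNOR S) XOR P
g5 = R AND P
g6 = g5 AND P = (R AND P) AND P
g7 = g3 XNOR g6 = (((Q XOR R) XNOR S) XOR P) XNOR ((R AND P) AND P)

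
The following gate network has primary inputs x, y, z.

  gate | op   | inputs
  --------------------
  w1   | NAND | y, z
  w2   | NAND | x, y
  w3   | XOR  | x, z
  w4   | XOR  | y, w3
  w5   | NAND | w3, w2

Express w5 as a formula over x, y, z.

(x XOR z) NAND (x NAND y)

w2 = x NAND y
w3 = x XOR z
w5 = w3 NAND w2 = (x XOR z) NAND (x NAND y)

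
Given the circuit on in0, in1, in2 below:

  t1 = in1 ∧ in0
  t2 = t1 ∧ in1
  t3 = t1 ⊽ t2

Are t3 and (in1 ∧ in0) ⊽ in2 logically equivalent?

No

t1 = in1 ∧ in0
t2 = t1 ∧ in1 = (in1 ∧ in0) ∧ in1
t3 = t1 ⊽ t2 = (in1 ∧ in0) ⊽ ((in1 ∧ in0) ∧ in1)
At in0=0, in1=0, in2=1: circuit gives 1, formula gives 0.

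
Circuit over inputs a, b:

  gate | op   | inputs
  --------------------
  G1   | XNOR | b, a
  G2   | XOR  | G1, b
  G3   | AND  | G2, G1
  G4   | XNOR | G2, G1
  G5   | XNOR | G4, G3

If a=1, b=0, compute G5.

G1 = 0 XNOR 1 = 0
G2 = 0 XOR 0 = 0
G3 = 0 AND 0 = 0
G4 = 0 XNOR 0 = 1
G5 = 1 XNOR 0 = 0

0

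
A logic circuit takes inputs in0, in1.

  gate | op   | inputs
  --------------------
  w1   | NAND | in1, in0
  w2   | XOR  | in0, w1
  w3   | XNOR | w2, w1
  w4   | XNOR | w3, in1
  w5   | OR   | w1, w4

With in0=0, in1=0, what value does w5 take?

1

w1 = 0 NAND 0 = 1
w2 = 0 XOR 1 = 1
w3 = 1 XNOR 1 = 1
w4 = 1 XNOR 0 = 0
w5 = 1 OR 0 = 1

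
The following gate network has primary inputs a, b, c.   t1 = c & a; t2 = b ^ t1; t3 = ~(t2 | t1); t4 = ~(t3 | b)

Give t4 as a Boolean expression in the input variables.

~((~((b ^ (c & a)) | (c & a))) | b)

t1 = c & a
t2 = b ^ t1 = b ^ (c & a)
t3 = ~(t2 | t1) = ~((b ^ (c & a)) | (c & a))
t4 = ~(t3 | b) = ~((~((b ^ (c & a)) | (c & a))) | b)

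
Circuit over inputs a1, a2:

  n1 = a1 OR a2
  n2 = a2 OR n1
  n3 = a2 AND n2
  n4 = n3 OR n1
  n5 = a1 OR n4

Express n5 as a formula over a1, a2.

n1 = a1 OR a2
n2 = a2 OR n1 = a2 OR (a1 OR a2)
n3 = a2 AND n2 = a2 AND (a2 OR (a1 OR a2))
n4 = n3 OR n1 = (a2 AND (a2 OR (a1 OR a2))) OR (a1 OR a2)
n5 = a1 OR n4 = a1 OR ((a2 AND (a2 OR (a1 OR a2))) OR (a1 OR a2))

a1 OR ((a2 AND (a2 OR (a1 OR a2))) OR (a1 OR a2))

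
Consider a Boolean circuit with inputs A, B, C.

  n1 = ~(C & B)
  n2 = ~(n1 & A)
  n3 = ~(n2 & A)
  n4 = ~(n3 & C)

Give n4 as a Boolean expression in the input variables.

n1 = ~(C & B)
n2 = ~(n1 & A) = ~((~(C & B)) & A)
n3 = ~(n2 & A) = ~((~((~(C & B)) & A)) & A)
n4 = ~(n3 & C) = ~((~((~((~(C & B)) & A)) & A)) & C)

~((~((~((~(C & B)) & A)) & A)) & C)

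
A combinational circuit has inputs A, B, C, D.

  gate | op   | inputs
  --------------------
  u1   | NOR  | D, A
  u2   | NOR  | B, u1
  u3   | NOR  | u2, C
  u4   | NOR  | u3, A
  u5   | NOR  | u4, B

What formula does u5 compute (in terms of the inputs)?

(((B NOR (D NOR A)) NOR C) NOR A) NOR B

u1 = D NOR A
u2 = B NOR u1 = B NOR (D NOR A)
u3 = u2 NOR C = (B NOR (D NOR A)) NOR C
u4 = u3 NOR A = ((B NOR (D NOR A)) NOR C) NOR A
u5 = u4 NOR B = (((B NOR (D NOR A)) NOR C) NOR A) NOR B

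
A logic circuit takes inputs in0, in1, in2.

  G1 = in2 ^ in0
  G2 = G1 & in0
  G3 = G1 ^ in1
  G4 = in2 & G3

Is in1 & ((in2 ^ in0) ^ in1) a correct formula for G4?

G1 = in2 ^ in0
G3 = G1 ^ in1 = (in2 ^ in0) ^ in1
G4 = in2 & G3 = in2 & ((in2 ^ in0) ^ in1)
At in0=0, in1=0, in2=1: circuit gives 1, formula gives 0.

No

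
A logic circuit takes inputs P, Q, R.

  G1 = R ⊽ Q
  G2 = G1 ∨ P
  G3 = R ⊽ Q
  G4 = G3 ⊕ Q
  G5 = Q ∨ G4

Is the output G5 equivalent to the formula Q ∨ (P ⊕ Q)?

G3 = R ⊽ Q
G4 = G3 ⊕ Q = (R ⊽ Q) ⊕ Q
G5 = Q ∨ G4 = Q ∨ ((R ⊽ Q) ⊕ Q)
At P=0, Q=0, R=0: circuit gives 1, formula gives 0.

No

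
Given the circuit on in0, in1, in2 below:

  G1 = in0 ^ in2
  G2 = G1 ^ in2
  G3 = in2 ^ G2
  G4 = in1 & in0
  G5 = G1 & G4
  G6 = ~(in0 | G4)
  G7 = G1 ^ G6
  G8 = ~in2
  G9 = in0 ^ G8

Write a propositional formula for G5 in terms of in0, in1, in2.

(in0 ^ in2) & (in1 & in0)

G1 = in0 ^ in2
G4 = in1 & in0
G5 = G1 & G4 = (in0 ^ in2) & (in1 & in0)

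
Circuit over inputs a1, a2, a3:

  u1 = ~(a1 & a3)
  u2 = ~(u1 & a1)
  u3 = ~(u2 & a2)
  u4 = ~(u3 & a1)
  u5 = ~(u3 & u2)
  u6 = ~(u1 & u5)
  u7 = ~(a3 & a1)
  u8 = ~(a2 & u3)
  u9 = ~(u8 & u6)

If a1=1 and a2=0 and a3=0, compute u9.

1

u1 = ~(1 & 0) = 1
u2 = ~(1 & 1) = 0
u3 = ~(0 & 0) = 1
u5 = ~(1 & 0) = 1
u6 = ~(1 & 1) = 0
u8 = ~(0 & 1) = 1
u9 = ~(1 & 0) = 1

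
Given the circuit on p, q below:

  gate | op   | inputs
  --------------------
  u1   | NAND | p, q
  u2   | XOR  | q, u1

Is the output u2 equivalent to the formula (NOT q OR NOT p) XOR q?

u1 = p NAND q
u2 = q XOR u1 = q XOR (p NAND q)
At p=0, q=1: circuit gives 0, formula gives 0.
At p=0, q=0: circuit gives 1, formula gives 1.
Agrees on all 4 inputs.

Yes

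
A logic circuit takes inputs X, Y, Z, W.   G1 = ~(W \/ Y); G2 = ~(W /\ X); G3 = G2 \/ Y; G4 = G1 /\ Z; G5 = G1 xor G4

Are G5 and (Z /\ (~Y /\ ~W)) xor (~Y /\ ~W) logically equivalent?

Yes

G1 = ~(W \/ Y)
G4 = G1 /\ Z = (~(W \/ Y)) /\ Z
G5 = G1 xor G4 = (~(W \/ Y)) xor ((~(W \/ Y)) /\ Z)
At X=0, Y=0, Z=0, W=1: circuit gives 0, formula gives 0.
At X=0, Y=0, Z=0, W=0: circuit gives 1, formula gives 1.
Agrees on all 16 inputs.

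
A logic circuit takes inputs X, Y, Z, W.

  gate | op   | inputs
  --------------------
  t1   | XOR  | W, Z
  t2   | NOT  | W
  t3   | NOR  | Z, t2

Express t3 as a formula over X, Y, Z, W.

Z NOR NOT W

t2 = NOT W
t3 = Z NOR t2 = Z NOR NOT W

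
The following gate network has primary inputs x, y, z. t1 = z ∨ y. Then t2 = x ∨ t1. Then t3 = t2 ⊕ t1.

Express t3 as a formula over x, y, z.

(x ∨ (z ∨ y)) ⊕ (z ∨ y)

t1 = z ∨ y
t2 = x ∨ t1 = x ∨ (z ∨ y)
t3 = t2 ⊕ t1 = (x ∨ (z ∨ y)) ⊕ (z ∨ y)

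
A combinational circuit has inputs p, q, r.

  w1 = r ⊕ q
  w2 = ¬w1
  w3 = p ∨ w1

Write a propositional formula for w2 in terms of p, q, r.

¬(r ⊕ q)

w1 = r ⊕ q
w2 = ¬w1 = ¬(r ⊕ q)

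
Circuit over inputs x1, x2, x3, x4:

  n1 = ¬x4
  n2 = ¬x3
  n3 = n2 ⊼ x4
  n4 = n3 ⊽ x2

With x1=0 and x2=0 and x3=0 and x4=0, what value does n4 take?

0

n2 = ¬0 = 1
n3 = 1 ⊼ 0 = 1
n4 = 1 ⊽ 0 = 0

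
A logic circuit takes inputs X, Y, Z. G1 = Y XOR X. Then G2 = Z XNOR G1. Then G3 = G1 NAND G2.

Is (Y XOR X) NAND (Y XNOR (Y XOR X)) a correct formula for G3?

G1 = Y XOR X
G2 = Z XNOR G1 = Z XNOR (Y XOR X)
G3 = G1 NAND G2 = (Y XOR X) NAND (Z XNOR (Y XOR X))
At X=0, Y=1, Z=0: circuit gives 1, formula gives 0.

No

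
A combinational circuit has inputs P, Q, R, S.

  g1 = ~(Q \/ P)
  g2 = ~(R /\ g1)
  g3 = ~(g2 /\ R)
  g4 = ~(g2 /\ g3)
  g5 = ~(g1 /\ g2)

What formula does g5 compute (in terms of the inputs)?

~((~(Q \/ P)) /\ (~(R /\ (~(Q \/ P)))))

g1 = ~(Q \/ P)
g2 = ~(R /\ g1) = ~(R /\ (~(Q \/ P)))
g5 = ~(g1 /\ g2) = ~((~(Q \/ P)) /\ (~(R /\ (~(Q \/ P)))))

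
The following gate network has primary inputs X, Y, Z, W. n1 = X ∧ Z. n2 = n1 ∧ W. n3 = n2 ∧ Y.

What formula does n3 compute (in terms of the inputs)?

((X ∧ Z) ∧ W) ∧ Y

n1 = X ∧ Z
n2 = n1 ∧ W = (X ∧ Z) ∧ W
n3 = n2 ∧ Y = ((X ∧ Z) ∧ W) ∧ Y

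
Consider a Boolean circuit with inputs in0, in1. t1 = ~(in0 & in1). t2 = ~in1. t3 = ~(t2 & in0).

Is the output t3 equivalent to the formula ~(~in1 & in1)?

No

t2 = ~in1
t3 = ~(t2 & in0) = ~(~in1 & in0)
At in0=1, in1=0: circuit gives 0, formula gives 1.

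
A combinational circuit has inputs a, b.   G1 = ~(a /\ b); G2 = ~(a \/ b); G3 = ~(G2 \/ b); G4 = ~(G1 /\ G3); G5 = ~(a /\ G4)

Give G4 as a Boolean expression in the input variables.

G1 = ~(a /\ b)
G2 = ~(a \/ b)
G3 = ~(G2 \/ b) = ~((~(a \/ b)) \/ b)
G4 = ~(G1 /\ G3) = ~((~(a /\ b)) /\ (~((~(a \/ b)) \/ b)))

~((~(a /\ b)) /\ (~((~(a \/ b)) \/ b)))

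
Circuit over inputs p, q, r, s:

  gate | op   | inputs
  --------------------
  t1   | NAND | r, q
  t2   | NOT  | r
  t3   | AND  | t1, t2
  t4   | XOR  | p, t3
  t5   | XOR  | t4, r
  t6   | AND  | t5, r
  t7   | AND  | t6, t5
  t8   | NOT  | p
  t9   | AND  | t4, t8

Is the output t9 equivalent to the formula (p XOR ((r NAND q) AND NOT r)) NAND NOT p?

No

t1 = r NAND q
t2 = NOT r
t3 = t1 AND t2 = (r NAND q) AND NOT r
t4 = p XOR t3 = p XOR ((r NAND q) AND NOT r)
t8 = NOT p
t9 = t4 AND t8 = (p XOR ((r NAND q) AND NOT r)) AND NOT p
At p=0, q=0, r=0, s=0: circuit gives 1, formula gives 0.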